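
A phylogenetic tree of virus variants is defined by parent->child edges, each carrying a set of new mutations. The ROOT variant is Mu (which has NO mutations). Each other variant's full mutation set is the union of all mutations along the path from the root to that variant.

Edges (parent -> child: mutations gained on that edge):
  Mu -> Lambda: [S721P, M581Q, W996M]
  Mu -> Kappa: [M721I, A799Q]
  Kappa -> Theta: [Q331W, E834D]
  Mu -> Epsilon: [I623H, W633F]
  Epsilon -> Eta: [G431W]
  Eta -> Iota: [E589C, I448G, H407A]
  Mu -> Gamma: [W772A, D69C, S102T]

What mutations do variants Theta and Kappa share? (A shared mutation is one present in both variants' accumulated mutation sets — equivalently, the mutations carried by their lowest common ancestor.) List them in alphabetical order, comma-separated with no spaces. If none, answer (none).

Accumulating mutations along path to Theta:
  At Mu: gained [] -> total []
  At Kappa: gained ['M721I', 'A799Q'] -> total ['A799Q', 'M721I']
  At Theta: gained ['Q331W', 'E834D'] -> total ['A799Q', 'E834D', 'M721I', 'Q331W']
Mutations(Theta) = ['A799Q', 'E834D', 'M721I', 'Q331W']
Accumulating mutations along path to Kappa:
  At Mu: gained [] -> total []
  At Kappa: gained ['M721I', 'A799Q'] -> total ['A799Q', 'M721I']
Mutations(Kappa) = ['A799Q', 'M721I']
Intersection: ['A799Q', 'E834D', 'M721I', 'Q331W'] ∩ ['A799Q', 'M721I'] = ['A799Q', 'M721I']

Answer: A799Q,M721I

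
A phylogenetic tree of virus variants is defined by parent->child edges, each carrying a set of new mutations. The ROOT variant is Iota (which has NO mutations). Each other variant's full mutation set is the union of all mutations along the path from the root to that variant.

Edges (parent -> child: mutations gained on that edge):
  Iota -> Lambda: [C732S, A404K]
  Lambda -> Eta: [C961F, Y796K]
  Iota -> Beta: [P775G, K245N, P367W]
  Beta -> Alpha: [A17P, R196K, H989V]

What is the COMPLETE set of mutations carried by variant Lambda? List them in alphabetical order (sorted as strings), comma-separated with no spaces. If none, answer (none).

Answer: A404K,C732S

Derivation:
At Iota: gained [] -> total []
At Lambda: gained ['C732S', 'A404K'] -> total ['A404K', 'C732S']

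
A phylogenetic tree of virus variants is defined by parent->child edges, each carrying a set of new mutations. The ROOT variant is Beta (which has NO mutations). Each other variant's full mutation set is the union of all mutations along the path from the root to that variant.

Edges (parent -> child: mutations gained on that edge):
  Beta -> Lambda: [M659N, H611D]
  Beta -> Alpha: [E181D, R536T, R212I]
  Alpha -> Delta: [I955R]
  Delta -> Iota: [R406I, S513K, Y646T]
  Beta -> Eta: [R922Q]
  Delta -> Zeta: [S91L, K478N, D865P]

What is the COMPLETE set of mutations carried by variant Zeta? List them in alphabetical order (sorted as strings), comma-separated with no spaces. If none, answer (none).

At Beta: gained [] -> total []
At Alpha: gained ['E181D', 'R536T', 'R212I'] -> total ['E181D', 'R212I', 'R536T']
At Delta: gained ['I955R'] -> total ['E181D', 'I955R', 'R212I', 'R536T']
At Zeta: gained ['S91L', 'K478N', 'D865P'] -> total ['D865P', 'E181D', 'I955R', 'K478N', 'R212I', 'R536T', 'S91L']

Answer: D865P,E181D,I955R,K478N,R212I,R536T,S91L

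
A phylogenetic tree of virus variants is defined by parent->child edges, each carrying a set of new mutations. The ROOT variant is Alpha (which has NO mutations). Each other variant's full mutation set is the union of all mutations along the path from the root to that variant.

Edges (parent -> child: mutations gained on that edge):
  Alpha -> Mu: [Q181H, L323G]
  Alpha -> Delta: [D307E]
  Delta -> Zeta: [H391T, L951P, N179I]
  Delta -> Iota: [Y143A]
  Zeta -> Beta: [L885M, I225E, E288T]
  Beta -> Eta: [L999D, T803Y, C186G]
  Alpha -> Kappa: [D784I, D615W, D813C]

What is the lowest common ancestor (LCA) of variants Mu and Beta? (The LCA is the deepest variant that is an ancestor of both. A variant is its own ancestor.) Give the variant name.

Path from root to Mu: Alpha -> Mu
  ancestors of Mu: {Alpha, Mu}
Path from root to Beta: Alpha -> Delta -> Zeta -> Beta
  ancestors of Beta: {Alpha, Delta, Zeta, Beta}
Common ancestors: {Alpha}
Walk up from Beta: Beta (not in ancestors of Mu), Zeta (not in ancestors of Mu), Delta (not in ancestors of Mu), Alpha (in ancestors of Mu)
Deepest common ancestor (LCA) = Alpha

Answer: Alpha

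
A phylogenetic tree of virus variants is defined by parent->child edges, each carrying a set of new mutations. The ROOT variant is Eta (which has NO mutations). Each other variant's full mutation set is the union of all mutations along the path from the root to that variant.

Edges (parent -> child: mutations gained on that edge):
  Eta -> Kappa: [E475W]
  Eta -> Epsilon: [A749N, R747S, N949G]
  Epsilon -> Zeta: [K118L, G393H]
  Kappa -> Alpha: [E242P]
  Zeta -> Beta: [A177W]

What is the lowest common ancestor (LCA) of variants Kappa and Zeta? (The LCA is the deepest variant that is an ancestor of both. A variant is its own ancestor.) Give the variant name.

Path from root to Kappa: Eta -> Kappa
  ancestors of Kappa: {Eta, Kappa}
Path from root to Zeta: Eta -> Epsilon -> Zeta
  ancestors of Zeta: {Eta, Epsilon, Zeta}
Common ancestors: {Eta}
Walk up from Zeta: Zeta (not in ancestors of Kappa), Epsilon (not in ancestors of Kappa), Eta (in ancestors of Kappa)
Deepest common ancestor (LCA) = Eta

Answer: Eta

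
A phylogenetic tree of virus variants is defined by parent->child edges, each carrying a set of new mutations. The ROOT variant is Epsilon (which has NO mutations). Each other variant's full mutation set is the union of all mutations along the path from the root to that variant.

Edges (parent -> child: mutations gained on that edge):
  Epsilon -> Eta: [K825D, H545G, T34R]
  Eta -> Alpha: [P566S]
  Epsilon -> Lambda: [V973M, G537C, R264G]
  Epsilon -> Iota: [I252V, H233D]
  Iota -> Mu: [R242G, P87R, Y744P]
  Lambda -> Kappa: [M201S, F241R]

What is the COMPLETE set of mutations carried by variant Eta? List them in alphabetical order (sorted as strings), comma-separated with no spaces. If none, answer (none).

At Epsilon: gained [] -> total []
At Eta: gained ['K825D', 'H545G', 'T34R'] -> total ['H545G', 'K825D', 'T34R']

Answer: H545G,K825D,T34R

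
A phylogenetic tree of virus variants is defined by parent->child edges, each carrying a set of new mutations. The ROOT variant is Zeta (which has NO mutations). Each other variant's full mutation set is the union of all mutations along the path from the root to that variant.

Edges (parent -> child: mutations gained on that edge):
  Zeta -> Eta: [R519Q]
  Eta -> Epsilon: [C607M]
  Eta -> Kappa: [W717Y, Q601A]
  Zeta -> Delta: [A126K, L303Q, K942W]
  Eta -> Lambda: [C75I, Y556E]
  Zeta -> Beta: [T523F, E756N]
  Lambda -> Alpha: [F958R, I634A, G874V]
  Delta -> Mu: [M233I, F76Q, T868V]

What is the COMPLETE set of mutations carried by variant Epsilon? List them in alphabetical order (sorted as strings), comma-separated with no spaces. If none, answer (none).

Answer: C607M,R519Q

Derivation:
At Zeta: gained [] -> total []
At Eta: gained ['R519Q'] -> total ['R519Q']
At Epsilon: gained ['C607M'] -> total ['C607M', 'R519Q']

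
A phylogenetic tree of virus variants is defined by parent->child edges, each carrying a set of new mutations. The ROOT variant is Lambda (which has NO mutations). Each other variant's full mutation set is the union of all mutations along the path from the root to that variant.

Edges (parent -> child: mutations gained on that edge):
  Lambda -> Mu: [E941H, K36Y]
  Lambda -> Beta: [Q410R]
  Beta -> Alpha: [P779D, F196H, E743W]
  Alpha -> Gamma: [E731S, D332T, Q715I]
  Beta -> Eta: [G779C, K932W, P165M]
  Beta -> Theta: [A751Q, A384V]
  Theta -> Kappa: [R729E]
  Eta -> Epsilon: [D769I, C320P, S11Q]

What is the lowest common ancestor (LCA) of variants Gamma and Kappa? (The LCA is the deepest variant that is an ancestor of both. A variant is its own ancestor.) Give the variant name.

Path from root to Gamma: Lambda -> Beta -> Alpha -> Gamma
  ancestors of Gamma: {Lambda, Beta, Alpha, Gamma}
Path from root to Kappa: Lambda -> Beta -> Theta -> Kappa
  ancestors of Kappa: {Lambda, Beta, Theta, Kappa}
Common ancestors: {Lambda, Beta}
Walk up from Kappa: Kappa (not in ancestors of Gamma), Theta (not in ancestors of Gamma), Beta (in ancestors of Gamma), Lambda (in ancestors of Gamma)
Deepest common ancestor (LCA) = Beta

Answer: Beta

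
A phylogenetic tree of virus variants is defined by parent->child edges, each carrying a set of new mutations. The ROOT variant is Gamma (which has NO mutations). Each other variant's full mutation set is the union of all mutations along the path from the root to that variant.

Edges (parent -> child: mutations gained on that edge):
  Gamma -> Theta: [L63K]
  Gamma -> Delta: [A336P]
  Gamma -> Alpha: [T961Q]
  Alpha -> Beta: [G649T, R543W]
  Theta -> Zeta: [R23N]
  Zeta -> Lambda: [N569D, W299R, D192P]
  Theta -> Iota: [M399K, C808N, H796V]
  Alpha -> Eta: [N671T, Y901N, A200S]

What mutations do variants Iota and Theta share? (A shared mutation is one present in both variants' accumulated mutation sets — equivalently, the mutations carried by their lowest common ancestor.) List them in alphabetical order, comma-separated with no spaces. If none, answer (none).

Accumulating mutations along path to Iota:
  At Gamma: gained [] -> total []
  At Theta: gained ['L63K'] -> total ['L63K']
  At Iota: gained ['M399K', 'C808N', 'H796V'] -> total ['C808N', 'H796V', 'L63K', 'M399K']
Mutations(Iota) = ['C808N', 'H796V', 'L63K', 'M399K']
Accumulating mutations along path to Theta:
  At Gamma: gained [] -> total []
  At Theta: gained ['L63K'] -> total ['L63K']
Mutations(Theta) = ['L63K']
Intersection: ['C808N', 'H796V', 'L63K', 'M399K'] ∩ ['L63K'] = ['L63K']

Answer: L63K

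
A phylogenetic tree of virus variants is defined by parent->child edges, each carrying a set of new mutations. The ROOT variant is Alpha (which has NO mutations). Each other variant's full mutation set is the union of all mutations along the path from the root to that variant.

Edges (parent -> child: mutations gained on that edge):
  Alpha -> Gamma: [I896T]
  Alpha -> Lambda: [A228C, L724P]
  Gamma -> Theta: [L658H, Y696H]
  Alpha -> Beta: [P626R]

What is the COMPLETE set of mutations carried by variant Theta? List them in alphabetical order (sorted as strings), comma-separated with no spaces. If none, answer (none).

At Alpha: gained [] -> total []
At Gamma: gained ['I896T'] -> total ['I896T']
At Theta: gained ['L658H', 'Y696H'] -> total ['I896T', 'L658H', 'Y696H']

Answer: I896T,L658H,Y696H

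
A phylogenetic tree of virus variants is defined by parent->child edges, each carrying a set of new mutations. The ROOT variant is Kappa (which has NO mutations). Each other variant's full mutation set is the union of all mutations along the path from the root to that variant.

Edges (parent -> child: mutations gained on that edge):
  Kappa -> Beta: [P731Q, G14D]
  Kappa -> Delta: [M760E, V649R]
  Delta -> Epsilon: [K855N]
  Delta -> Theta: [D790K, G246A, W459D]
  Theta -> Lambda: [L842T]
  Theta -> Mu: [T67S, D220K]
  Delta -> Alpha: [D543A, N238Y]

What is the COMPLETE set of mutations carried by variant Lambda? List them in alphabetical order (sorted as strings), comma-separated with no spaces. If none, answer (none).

Answer: D790K,G246A,L842T,M760E,V649R,W459D

Derivation:
At Kappa: gained [] -> total []
At Delta: gained ['M760E', 'V649R'] -> total ['M760E', 'V649R']
At Theta: gained ['D790K', 'G246A', 'W459D'] -> total ['D790K', 'G246A', 'M760E', 'V649R', 'W459D']
At Lambda: gained ['L842T'] -> total ['D790K', 'G246A', 'L842T', 'M760E', 'V649R', 'W459D']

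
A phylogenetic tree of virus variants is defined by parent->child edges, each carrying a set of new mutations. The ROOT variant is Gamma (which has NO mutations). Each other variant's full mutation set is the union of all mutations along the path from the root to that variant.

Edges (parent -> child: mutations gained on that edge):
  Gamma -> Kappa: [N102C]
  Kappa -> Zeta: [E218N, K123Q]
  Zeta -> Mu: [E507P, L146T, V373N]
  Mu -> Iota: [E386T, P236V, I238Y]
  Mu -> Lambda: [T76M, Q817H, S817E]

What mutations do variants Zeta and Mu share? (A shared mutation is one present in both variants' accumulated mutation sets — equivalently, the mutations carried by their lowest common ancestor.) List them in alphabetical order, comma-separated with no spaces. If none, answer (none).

Answer: E218N,K123Q,N102C

Derivation:
Accumulating mutations along path to Zeta:
  At Gamma: gained [] -> total []
  At Kappa: gained ['N102C'] -> total ['N102C']
  At Zeta: gained ['E218N', 'K123Q'] -> total ['E218N', 'K123Q', 'N102C']
Mutations(Zeta) = ['E218N', 'K123Q', 'N102C']
Accumulating mutations along path to Mu:
  At Gamma: gained [] -> total []
  At Kappa: gained ['N102C'] -> total ['N102C']
  At Zeta: gained ['E218N', 'K123Q'] -> total ['E218N', 'K123Q', 'N102C']
  At Mu: gained ['E507P', 'L146T', 'V373N'] -> total ['E218N', 'E507P', 'K123Q', 'L146T', 'N102C', 'V373N']
Mutations(Mu) = ['E218N', 'E507P', 'K123Q', 'L146T', 'N102C', 'V373N']
Intersection: ['E218N', 'K123Q', 'N102C'] ∩ ['E218N', 'E507P', 'K123Q', 'L146T', 'N102C', 'V373N'] = ['E218N', 'K123Q', 'N102C']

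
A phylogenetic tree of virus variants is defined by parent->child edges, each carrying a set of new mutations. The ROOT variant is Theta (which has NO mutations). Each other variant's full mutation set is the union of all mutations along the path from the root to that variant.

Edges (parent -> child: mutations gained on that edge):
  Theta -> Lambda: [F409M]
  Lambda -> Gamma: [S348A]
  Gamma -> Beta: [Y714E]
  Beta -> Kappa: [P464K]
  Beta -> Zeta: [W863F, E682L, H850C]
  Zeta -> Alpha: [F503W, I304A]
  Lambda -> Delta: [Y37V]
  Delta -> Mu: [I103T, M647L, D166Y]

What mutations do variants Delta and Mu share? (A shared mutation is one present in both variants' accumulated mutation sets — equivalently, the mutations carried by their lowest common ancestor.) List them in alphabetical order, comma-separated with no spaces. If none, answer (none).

Answer: F409M,Y37V

Derivation:
Accumulating mutations along path to Delta:
  At Theta: gained [] -> total []
  At Lambda: gained ['F409M'] -> total ['F409M']
  At Delta: gained ['Y37V'] -> total ['F409M', 'Y37V']
Mutations(Delta) = ['F409M', 'Y37V']
Accumulating mutations along path to Mu:
  At Theta: gained [] -> total []
  At Lambda: gained ['F409M'] -> total ['F409M']
  At Delta: gained ['Y37V'] -> total ['F409M', 'Y37V']
  At Mu: gained ['I103T', 'M647L', 'D166Y'] -> total ['D166Y', 'F409M', 'I103T', 'M647L', 'Y37V']
Mutations(Mu) = ['D166Y', 'F409M', 'I103T', 'M647L', 'Y37V']
Intersection: ['F409M', 'Y37V'] ∩ ['D166Y', 'F409M', 'I103T', 'M647L', 'Y37V'] = ['F409M', 'Y37V']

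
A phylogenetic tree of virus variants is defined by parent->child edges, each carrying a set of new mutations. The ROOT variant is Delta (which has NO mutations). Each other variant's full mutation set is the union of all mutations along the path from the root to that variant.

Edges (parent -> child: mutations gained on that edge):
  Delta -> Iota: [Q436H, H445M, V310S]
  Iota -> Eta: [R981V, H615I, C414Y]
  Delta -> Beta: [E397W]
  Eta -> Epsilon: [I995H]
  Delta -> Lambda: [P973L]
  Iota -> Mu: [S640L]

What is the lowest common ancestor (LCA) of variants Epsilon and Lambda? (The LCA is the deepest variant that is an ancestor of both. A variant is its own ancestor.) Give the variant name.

Path from root to Epsilon: Delta -> Iota -> Eta -> Epsilon
  ancestors of Epsilon: {Delta, Iota, Eta, Epsilon}
Path from root to Lambda: Delta -> Lambda
  ancestors of Lambda: {Delta, Lambda}
Common ancestors: {Delta}
Walk up from Lambda: Lambda (not in ancestors of Epsilon), Delta (in ancestors of Epsilon)
Deepest common ancestor (LCA) = Delta

Answer: Delta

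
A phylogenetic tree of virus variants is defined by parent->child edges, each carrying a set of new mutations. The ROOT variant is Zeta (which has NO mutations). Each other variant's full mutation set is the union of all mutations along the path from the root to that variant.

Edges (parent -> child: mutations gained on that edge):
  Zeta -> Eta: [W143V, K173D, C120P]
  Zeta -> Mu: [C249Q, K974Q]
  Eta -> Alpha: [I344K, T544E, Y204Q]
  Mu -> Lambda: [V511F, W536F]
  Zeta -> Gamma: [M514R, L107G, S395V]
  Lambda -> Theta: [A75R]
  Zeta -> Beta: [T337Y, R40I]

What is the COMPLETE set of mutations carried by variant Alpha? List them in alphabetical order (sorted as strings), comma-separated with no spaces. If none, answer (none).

At Zeta: gained [] -> total []
At Eta: gained ['W143V', 'K173D', 'C120P'] -> total ['C120P', 'K173D', 'W143V']
At Alpha: gained ['I344K', 'T544E', 'Y204Q'] -> total ['C120P', 'I344K', 'K173D', 'T544E', 'W143V', 'Y204Q']

Answer: C120P,I344K,K173D,T544E,W143V,Y204Q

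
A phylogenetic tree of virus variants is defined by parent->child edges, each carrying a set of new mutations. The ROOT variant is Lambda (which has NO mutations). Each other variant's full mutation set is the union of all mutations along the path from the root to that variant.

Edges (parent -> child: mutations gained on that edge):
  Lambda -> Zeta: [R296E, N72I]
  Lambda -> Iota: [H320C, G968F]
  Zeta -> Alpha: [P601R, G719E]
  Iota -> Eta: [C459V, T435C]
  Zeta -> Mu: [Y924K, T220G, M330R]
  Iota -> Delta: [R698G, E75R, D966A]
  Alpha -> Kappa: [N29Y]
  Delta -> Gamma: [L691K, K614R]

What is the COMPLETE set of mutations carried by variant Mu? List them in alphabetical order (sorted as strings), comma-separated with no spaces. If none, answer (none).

Answer: M330R,N72I,R296E,T220G,Y924K

Derivation:
At Lambda: gained [] -> total []
At Zeta: gained ['R296E', 'N72I'] -> total ['N72I', 'R296E']
At Mu: gained ['Y924K', 'T220G', 'M330R'] -> total ['M330R', 'N72I', 'R296E', 'T220G', 'Y924K']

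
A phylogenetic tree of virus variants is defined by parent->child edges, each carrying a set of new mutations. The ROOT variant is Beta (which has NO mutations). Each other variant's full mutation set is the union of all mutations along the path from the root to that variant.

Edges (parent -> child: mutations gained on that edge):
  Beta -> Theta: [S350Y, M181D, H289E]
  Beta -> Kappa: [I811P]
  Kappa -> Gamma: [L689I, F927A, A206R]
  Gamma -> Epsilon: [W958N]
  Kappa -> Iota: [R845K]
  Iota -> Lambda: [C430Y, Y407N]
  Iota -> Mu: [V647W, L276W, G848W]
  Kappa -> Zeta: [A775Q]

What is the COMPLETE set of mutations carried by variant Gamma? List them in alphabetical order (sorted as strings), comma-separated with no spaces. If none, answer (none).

At Beta: gained [] -> total []
At Kappa: gained ['I811P'] -> total ['I811P']
At Gamma: gained ['L689I', 'F927A', 'A206R'] -> total ['A206R', 'F927A', 'I811P', 'L689I']

Answer: A206R,F927A,I811P,L689I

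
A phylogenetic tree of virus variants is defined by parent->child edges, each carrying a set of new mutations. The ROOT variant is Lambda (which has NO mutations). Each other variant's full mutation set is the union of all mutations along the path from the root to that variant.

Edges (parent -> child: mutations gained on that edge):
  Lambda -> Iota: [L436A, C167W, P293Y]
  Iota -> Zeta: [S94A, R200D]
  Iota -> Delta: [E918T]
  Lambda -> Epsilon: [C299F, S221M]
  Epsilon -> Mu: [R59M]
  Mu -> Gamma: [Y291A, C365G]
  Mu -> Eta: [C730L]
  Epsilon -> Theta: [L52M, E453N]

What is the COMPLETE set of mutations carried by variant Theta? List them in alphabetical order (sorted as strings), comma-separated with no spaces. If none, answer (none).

At Lambda: gained [] -> total []
At Epsilon: gained ['C299F', 'S221M'] -> total ['C299F', 'S221M']
At Theta: gained ['L52M', 'E453N'] -> total ['C299F', 'E453N', 'L52M', 'S221M']

Answer: C299F,E453N,L52M,S221M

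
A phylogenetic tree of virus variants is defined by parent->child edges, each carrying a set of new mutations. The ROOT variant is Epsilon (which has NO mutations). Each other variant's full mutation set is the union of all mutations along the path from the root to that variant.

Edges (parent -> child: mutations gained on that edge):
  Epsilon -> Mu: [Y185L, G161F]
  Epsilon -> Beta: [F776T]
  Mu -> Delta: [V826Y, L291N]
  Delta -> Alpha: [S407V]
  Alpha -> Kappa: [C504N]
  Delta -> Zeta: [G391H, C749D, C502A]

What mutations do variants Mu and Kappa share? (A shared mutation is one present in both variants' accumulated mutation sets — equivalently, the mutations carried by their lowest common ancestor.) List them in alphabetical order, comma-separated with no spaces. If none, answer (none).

Answer: G161F,Y185L

Derivation:
Accumulating mutations along path to Mu:
  At Epsilon: gained [] -> total []
  At Mu: gained ['Y185L', 'G161F'] -> total ['G161F', 'Y185L']
Mutations(Mu) = ['G161F', 'Y185L']
Accumulating mutations along path to Kappa:
  At Epsilon: gained [] -> total []
  At Mu: gained ['Y185L', 'G161F'] -> total ['G161F', 'Y185L']
  At Delta: gained ['V826Y', 'L291N'] -> total ['G161F', 'L291N', 'V826Y', 'Y185L']
  At Alpha: gained ['S407V'] -> total ['G161F', 'L291N', 'S407V', 'V826Y', 'Y185L']
  At Kappa: gained ['C504N'] -> total ['C504N', 'G161F', 'L291N', 'S407V', 'V826Y', 'Y185L']
Mutations(Kappa) = ['C504N', 'G161F', 'L291N', 'S407V', 'V826Y', 'Y185L']
Intersection: ['G161F', 'Y185L'] ∩ ['C504N', 'G161F', 'L291N', 'S407V', 'V826Y', 'Y185L'] = ['G161F', 'Y185L']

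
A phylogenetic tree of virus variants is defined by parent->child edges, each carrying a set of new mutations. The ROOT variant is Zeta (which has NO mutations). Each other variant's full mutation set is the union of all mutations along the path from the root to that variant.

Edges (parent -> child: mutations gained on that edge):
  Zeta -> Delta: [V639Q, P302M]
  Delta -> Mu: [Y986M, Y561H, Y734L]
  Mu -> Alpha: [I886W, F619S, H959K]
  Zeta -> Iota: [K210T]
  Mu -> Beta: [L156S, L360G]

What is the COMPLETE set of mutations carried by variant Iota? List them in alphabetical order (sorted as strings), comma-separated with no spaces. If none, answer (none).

Answer: K210T

Derivation:
At Zeta: gained [] -> total []
At Iota: gained ['K210T'] -> total ['K210T']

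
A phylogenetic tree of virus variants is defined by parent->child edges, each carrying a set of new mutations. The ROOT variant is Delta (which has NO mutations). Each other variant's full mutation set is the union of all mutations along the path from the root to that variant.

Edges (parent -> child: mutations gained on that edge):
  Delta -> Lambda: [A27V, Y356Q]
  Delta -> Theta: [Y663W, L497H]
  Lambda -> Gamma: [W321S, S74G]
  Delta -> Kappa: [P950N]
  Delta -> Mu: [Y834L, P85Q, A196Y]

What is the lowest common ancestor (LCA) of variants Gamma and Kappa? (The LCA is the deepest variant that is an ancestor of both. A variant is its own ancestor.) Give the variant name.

Path from root to Gamma: Delta -> Lambda -> Gamma
  ancestors of Gamma: {Delta, Lambda, Gamma}
Path from root to Kappa: Delta -> Kappa
  ancestors of Kappa: {Delta, Kappa}
Common ancestors: {Delta}
Walk up from Kappa: Kappa (not in ancestors of Gamma), Delta (in ancestors of Gamma)
Deepest common ancestor (LCA) = Delta

Answer: Delta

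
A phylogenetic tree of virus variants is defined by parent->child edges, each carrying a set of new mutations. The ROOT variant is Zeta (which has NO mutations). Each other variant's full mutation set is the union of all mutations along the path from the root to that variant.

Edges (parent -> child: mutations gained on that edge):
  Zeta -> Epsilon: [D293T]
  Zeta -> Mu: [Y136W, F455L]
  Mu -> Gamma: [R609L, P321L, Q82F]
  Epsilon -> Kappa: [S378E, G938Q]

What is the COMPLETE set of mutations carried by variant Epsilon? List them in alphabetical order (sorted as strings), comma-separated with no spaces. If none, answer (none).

At Zeta: gained [] -> total []
At Epsilon: gained ['D293T'] -> total ['D293T']

Answer: D293T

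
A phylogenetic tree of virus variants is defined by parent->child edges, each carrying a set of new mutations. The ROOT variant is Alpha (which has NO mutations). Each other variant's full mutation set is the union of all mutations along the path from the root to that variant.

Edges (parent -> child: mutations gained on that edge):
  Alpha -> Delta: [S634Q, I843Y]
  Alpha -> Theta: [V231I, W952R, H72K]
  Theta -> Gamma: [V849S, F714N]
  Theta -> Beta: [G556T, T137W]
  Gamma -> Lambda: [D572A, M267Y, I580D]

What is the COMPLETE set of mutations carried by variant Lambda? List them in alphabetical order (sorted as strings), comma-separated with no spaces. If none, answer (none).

Answer: D572A,F714N,H72K,I580D,M267Y,V231I,V849S,W952R

Derivation:
At Alpha: gained [] -> total []
At Theta: gained ['V231I', 'W952R', 'H72K'] -> total ['H72K', 'V231I', 'W952R']
At Gamma: gained ['V849S', 'F714N'] -> total ['F714N', 'H72K', 'V231I', 'V849S', 'W952R']
At Lambda: gained ['D572A', 'M267Y', 'I580D'] -> total ['D572A', 'F714N', 'H72K', 'I580D', 'M267Y', 'V231I', 'V849S', 'W952R']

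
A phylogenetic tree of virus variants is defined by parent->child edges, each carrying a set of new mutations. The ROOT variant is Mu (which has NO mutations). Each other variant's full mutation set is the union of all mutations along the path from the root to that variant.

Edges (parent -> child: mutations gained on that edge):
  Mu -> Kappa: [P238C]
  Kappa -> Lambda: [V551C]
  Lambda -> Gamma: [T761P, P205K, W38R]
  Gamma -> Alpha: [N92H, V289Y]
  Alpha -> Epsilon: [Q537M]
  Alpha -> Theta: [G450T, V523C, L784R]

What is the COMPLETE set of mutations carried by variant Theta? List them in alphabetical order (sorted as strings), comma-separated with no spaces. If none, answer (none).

At Mu: gained [] -> total []
At Kappa: gained ['P238C'] -> total ['P238C']
At Lambda: gained ['V551C'] -> total ['P238C', 'V551C']
At Gamma: gained ['T761P', 'P205K', 'W38R'] -> total ['P205K', 'P238C', 'T761P', 'V551C', 'W38R']
At Alpha: gained ['N92H', 'V289Y'] -> total ['N92H', 'P205K', 'P238C', 'T761P', 'V289Y', 'V551C', 'W38R']
At Theta: gained ['G450T', 'V523C', 'L784R'] -> total ['G450T', 'L784R', 'N92H', 'P205K', 'P238C', 'T761P', 'V289Y', 'V523C', 'V551C', 'W38R']

Answer: G450T,L784R,N92H,P205K,P238C,T761P,V289Y,V523C,V551C,W38R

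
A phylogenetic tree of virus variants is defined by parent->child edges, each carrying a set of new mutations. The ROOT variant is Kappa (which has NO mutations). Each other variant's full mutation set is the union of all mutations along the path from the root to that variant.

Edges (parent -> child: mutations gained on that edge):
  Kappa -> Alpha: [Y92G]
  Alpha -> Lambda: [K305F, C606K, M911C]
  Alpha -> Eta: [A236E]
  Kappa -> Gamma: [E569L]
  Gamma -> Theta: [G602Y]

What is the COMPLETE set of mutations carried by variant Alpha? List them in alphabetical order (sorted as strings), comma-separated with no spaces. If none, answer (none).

At Kappa: gained [] -> total []
At Alpha: gained ['Y92G'] -> total ['Y92G']

Answer: Y92G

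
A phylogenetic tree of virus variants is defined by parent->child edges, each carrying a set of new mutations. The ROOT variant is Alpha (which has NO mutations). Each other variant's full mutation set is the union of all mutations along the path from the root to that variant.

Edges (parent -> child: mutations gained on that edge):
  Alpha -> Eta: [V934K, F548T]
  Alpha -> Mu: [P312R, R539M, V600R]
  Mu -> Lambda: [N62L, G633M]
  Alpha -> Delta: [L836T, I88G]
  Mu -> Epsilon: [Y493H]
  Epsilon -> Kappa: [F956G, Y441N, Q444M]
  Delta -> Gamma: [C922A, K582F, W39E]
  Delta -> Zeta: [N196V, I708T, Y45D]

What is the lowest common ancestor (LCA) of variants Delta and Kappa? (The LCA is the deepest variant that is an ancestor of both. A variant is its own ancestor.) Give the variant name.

Answer: Alpha

Derivation:
Path from root to Delta: Alpha -> Delta
  ancestors of Delta: {Alpha, Delta}
Path from root to Kappa: Alpha -> Mu -> Epsilon -> Kappa
  ancestors of Kappa: {Alpha, Mu, Epsilon, Kappa}
Common ancestors: {Alpha}
Walk up from Kappa: Kappa (not in ancestors of Delta), Epsilon (not in ancestors of Delta), Mu (not in ancestors of Delta), Alpha (in ancestors of Delta)
Deepest common ancestor (LCA) = Alpha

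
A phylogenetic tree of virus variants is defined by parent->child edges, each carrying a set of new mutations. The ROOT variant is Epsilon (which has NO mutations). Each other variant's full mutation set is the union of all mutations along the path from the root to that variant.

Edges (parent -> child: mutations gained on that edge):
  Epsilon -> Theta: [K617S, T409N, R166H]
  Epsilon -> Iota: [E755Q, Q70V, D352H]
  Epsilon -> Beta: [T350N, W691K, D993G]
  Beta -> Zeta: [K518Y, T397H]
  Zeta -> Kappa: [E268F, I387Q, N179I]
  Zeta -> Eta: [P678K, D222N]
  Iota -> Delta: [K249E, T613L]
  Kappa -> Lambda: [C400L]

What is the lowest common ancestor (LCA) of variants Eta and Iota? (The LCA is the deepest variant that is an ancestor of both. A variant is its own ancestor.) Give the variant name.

Path from root to Eta: Epsilon -> Beta -> Zeta -> Eta
  ancestors of Eta: {Epsilon, Beta, Zeta, Eta}
Path from root to Iota: Epsilon -> Iota
  ancestors of Iota: {Epsilon, Iota}
Common ancestors: {Epsilon}
Walk up from Iota: Iota (not in ancestors of Eta), Epsilon (in ancestors of Eta)
Deepest common ancestor (LCA) = Epsilon

Answer: Epsilon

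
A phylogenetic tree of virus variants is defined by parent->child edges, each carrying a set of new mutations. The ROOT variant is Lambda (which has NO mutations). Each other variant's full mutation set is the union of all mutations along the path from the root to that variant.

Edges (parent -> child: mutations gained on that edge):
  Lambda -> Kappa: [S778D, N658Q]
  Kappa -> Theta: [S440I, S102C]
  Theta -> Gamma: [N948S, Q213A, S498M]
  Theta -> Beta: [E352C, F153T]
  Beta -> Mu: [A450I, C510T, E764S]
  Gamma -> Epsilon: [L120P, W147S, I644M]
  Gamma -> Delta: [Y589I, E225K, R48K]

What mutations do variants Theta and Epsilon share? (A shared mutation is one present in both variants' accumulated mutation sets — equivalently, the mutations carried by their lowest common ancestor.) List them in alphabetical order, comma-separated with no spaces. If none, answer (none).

Accumulating mutations along path to Theta:
  At Lambda: gained [] -> total []
  At Kappa: gained ['S778D', 'N658Q'] -> total ['N658Q', 'S778D']
  At Theta: gained ['S440I', 'S102C'] -> total ['N658Q', 'S102C', 'S440I', 'S778D']
Mutations(Theta) = ['N658Q', 'S102C', 'S440I', 'S778D']
Accumulating mutations along path to Epsilon:
  At Lambda: gained [] -> total []
  At Kappa: gained ['S778D', 'N658Q'] -> total ['N658Q', 'S778D']
  At Theta: gained ['S440I', 'S102C'] -> total ['N658Q', 'S102C', 'S440I', 'S778D']
  At Gamma: gained ['N948S', 'Q213A', 'S498M'] -> total ['N658Q', 'N948S', 'Q213A', 'S102C', 'S440I', 'S498M', 'S778D']
  At Epsilon: gained ['L120P', 'W147S', 'I644M'] -> total ['I644M', 'L120P', 'N658Q', 'N948S', 'Q213A', 'S102C', 'S440I', 'S498M', 'S778D', 'W147S']
Mutations(Epsilon) = ['I644M', 'L120P', 'N658Q', 'N948S', 'Q213A', 'S102C', 'S440I', 'S498M', 'S778D', 'W147S']
Intersection: ['N658Q', 'S102C', 'S440I', 'S778D'] ∩ ['I644M', 'L120P', 'N658Q', 'N948S', 'Q213A', 'S102C', 'S440I', 'S498M', 'S778D', 'W147S'] = ['N658Q', 'S102C', 'S440I', 'S778D']

Answer: N658Q,S102C,S440I,S778D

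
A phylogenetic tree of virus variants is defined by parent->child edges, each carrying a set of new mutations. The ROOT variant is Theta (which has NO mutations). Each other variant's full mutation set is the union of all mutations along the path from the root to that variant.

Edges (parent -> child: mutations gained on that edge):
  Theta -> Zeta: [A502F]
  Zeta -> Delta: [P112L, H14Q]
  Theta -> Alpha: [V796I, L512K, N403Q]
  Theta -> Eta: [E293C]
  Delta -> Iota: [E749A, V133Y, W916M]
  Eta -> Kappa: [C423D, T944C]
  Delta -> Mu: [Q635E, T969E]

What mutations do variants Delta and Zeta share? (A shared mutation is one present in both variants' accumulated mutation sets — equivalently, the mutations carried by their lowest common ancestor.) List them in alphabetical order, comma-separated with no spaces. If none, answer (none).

Answer: A502F

Derivation:
Accumulating mutations along path to Delta:
  At Theta: gained [] -> total []
  At Zeta: gained ['A502F'] -> total ['A502F']
  At Delta: gained ['P112L', 'H14Q'] -> total ['A502F', 'H14Q', 'P112L']
Mutations(Delta) = ['A502F', 'H14Q', 'P112L']
Accumulating mutations along path to Zeta:
  At Theta: gained [] -> total []
  At Zeta: gained ['A502F'] -> total ['A502F']
Mutations(Zeta) = ['A502F']
Intersection: ['A502F', 'H14Q', 'P112L'] ∩ ['A502F'] = ['A502F']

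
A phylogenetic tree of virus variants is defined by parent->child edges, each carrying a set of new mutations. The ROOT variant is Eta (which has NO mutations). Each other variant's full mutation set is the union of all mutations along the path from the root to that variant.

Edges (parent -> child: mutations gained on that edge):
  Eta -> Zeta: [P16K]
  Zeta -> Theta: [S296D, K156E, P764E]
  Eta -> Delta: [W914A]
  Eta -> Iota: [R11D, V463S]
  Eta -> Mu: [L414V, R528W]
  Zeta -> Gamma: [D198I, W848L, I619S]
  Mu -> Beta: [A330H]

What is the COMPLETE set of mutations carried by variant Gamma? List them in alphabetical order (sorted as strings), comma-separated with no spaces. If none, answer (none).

Answer: D198I,I619S,P16K,W848L

Derivation:
At Eta: gained [] -> total []
At Zeta: gained ['P16K'] -> total ['P16K']
At Gamma: gained ['D198I', 'W848L', 'I619S'] -> total ['D198I', 'I619S', 'P16K', 'W848L']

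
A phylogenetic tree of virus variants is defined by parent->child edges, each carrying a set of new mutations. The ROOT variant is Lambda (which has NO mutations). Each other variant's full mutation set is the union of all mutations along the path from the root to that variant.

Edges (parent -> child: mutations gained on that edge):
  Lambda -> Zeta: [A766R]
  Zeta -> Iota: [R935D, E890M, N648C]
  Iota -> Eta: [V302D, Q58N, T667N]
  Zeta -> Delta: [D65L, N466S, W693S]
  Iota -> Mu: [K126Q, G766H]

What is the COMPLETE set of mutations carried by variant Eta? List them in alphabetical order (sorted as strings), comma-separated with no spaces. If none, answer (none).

Answer: A766R,E890M,N648C,Q58N,R935D,T667N,V302D

Derivation:
At Lambda: gained [] -> total []
At Zeta: gained ['A766R'] -> total ['A766R']
At Iota: gained ['R935D', 'E890M', 'N648C'] -> total ['A766R', 'E890M', 'N648C', 'R935D']
At Eta: gained ['V302D', 'Q58N', 'T667N'] -> total ['A766R', 'E890M', 'N648C', 'Q58N', 'R935D', 'T667N', 'V302D']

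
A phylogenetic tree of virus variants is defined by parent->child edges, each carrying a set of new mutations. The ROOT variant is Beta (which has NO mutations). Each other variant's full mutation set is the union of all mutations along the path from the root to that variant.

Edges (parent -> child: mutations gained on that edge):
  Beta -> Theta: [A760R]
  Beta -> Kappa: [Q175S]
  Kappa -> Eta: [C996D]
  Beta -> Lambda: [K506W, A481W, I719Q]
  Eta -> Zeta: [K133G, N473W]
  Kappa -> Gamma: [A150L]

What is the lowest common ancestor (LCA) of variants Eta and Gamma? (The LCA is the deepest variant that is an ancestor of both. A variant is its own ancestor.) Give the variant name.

Path from root to Eta: Beta -> Kappa -> Eta
  ancestors of Eta: {Beta, Kappa, Eta}
Path from root to Gamma: Beta -> Kappa -> Gamma
  ancestors of Gamma: {Beta, Kappa, Gamma}
Common ancestors: {Beta, Kappa}
Walk up from Gamma: Gamma (not in ancestors of Eta), Kappa (in ancestors of Eta), Beta (in ancestors of Eta)
Deepest common ancestor (LCA) = Kappa

Answer: Kappa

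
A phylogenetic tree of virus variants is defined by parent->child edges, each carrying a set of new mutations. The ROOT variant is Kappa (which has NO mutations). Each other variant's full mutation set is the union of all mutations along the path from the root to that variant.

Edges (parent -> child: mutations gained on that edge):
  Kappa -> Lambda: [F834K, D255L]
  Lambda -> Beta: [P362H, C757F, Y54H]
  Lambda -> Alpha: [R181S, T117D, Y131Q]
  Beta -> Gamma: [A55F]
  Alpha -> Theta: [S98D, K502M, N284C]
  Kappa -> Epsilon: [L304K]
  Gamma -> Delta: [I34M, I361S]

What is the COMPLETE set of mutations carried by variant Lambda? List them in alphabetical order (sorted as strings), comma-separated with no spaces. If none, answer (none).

At Kappa: gained [] -> total []
At Lambda: gained ['F834K', 'D255L'] -> total ['D255L', 'F834K']

Answer: D255L,F834K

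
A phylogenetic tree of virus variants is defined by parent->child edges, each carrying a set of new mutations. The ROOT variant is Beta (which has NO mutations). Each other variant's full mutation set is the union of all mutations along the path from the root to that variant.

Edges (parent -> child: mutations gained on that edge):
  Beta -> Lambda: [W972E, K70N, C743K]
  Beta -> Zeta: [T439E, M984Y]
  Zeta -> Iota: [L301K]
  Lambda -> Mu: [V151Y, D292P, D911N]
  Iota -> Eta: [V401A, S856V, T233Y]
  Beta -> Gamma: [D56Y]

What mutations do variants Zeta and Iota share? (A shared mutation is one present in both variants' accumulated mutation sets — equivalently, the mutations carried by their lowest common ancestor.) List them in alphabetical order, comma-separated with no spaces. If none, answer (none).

Accumulating mutations along path to Zeta:
  At Beta: gained [] -> total []
  At Zeta: gained ['T439E', 'M984Y'] -> total ['M984Y', 'T439E']
Mutations(Zeta) = ['M984Y', 'T439E']
Accumulating mutations along path to Iota:
  At Beta: gained [] -> total []
  At Zeta: gained ['T439E', 'M984Y'] -> total ['M984Y', 'T439E']
  At Iota: gained ['L301K'] -> total ['L301K', 'M984Y', 'T439E']
Mutations(Iota) = ['L301K', 'M984Y', 'T439E']
Intersection: ['M984Y', 'T439E'] ∩ ['L301K', 'M984Y', 'T439E'] = ['M984Y', 'T439E']

Answer: M984Y,T439E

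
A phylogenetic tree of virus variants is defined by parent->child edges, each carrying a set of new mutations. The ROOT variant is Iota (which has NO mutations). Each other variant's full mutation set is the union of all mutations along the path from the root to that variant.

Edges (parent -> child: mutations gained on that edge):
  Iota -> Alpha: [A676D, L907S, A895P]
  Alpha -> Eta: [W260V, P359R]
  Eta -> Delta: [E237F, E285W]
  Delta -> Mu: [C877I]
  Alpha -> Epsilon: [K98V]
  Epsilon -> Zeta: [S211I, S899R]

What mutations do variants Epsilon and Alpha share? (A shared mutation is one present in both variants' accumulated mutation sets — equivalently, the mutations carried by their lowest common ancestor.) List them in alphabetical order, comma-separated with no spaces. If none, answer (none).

Accumulating mutations along path to Epsilon:
  At Iota: gained [] -> total []
  At Alpha: gained ['A676D', 'L907S', 'A895P'] -> total ['A676D', 'A895P', 'L907S']
  At Epsilon: gained ['K98V'] -> total ['A676D', 'A895P', 'K98V', 'L907S']
Mutations(Epsilon) = ['A676D', 'A895P', 'K98V', 'L907S']
Accumulating mutations along path to Alpha:
  At Iota: gained [] -> total []
  At Alpha: gained ['A676D', 'L907S', 'A895P'] -> total ['A676D', 'A895P', 'L907S']
Mutations(Alpha) = ['A676D', 'A895P', 'L907S']
Intersection: ['A676D', 'A895P', 'K98V', 'L907S'] ∩ ['A676D', 'A895P', 'L907S'] = ['A676D', 'A895P', 'L907S']

Answer: A676D,A895P,L907S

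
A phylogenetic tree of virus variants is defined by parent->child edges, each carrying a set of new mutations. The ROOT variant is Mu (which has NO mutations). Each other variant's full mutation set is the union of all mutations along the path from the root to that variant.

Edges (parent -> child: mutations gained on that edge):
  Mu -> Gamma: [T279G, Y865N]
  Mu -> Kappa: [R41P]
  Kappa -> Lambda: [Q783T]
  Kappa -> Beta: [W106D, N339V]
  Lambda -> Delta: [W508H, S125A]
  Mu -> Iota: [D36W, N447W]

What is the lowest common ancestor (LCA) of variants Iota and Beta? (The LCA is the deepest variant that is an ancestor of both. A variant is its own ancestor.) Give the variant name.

Answer: Mu

Derivation:
Path from root to Iota: Mu -> Iota
  ancestors of Iota: {Mu, Iota}
Path from root to Beta: Mu -> Kappa -> Beta
  ancestors of Beta: {Mu, Kappa, Beta}
Common ancestors: {Mu}
Walk up from Beta: Beta (not in ancestors of Iota), Kappa (not in ancestors of Iota), Mu (in ancestors of Iota)
Deepest common ancestor (LCA) = Mu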